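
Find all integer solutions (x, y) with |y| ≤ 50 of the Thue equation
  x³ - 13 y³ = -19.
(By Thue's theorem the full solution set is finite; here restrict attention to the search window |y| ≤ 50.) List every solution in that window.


The equation is x³ - 13y³ = -19. For fixed y, x³ = 13·y³ − 19, so a solution requires the RHS to be a perfect cube.
Strategy: iterate y from -50 to 50, compute RHS = 13·y³ − 19, and check whether it is a (positive or negative) perfect cube.
Check small values of y:
  y = 0: RHS = -19 is not a perfect cube.
  y = 1: RHS = -6 is not a perfect cube.
  y = -1: RHS = -32 is not a perfect cube.
  y = 2: RHS = 85 is not a perfect cube.
  y = -2: RHS = -123 is not a perfect cube.
  y = 3: RHS = 332 is not a perfect cube.
  y = -3: RHS = -370 is not a perfect cube.
Continuing the search up to |y| = 50 finds no solutions either.
No (x, y) in the scanned range satisfies the equation.

No integer solutions with |y| ≤ 50.


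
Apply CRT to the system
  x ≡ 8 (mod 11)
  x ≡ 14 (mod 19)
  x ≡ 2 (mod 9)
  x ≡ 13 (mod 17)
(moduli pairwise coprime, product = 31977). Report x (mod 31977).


Product of moduli M = 11 · 19 · 9 · 17 = 31977.
Merge one congruence at a time:
  Start: x ≡ 8 (mod 11).
  Combine with x ≡ 14 (mod 19); new modulus lcm = 209.
    Write x = 8 + 11·t and substitute into x ≡ 14 (mod 19): 11·t ≡ 14 − 8 = 6 (mod 19).
    The inverse of 11 mod 19 is 7 (since 11·7 = 77 = 4·19 + 1), so t ≡ 7·6 = 42 ≡ 4 (mod 19).
    Then x = 8 + 11·4 = 52, valid modulo lcm(11, 19) = 209: x ≡ 52 (mod 209).
  Combine with x ≡ 2 (mod 9); new modulus lcm = 1881.
    Write x = 52 + 209·t and substitute into x ≡ 2 (mod 9): 209·t ≡ 2 − 52 = -50 (mod 9).
    Reduce coefficients mod 9: 2·t ≡ 4 (mod 9).
    The inverse of 2 mod 9 is 5 (since 2·5 = 10 = 1·9 + 1), so t ≡ 5·4 = 20 ≡ 2 (mod 9).
    Then x = 52 + 209·2 = 470, valid modulo lcm(209, 9) = 1881: x ≡ 470 (mod 1881).
  Combine with x ≡ 13 (mod 17); new modulus lcm = 31977.
    Write x = 470 + 1881·t and substitute into x ≡ 13 (mod 17): 1881·t ≡ 13 − 470 = -457 (mod 17).
    Reduce coefficients mod 17: 11·t ≡ 2 (mod 17).
    The inverse of 11 mod 17 is 14 (since 11·14 = 154 = 9·17 + 1), so t ≡ 14·2 = 28 ≡ 11 (mod 17).
    Then x = 470 + 1881·11 = 21161, valid modulo lcm(1881, 17) = 31977: x ≡ 21161 (mod 31977).
Verify against each original: 21161 mod 11 = 8, 21161 mod 19 = 14, 21161 mod 9 = 2, 21161 mod 17 = 13.

x ≡ 21161 (mod 31977).


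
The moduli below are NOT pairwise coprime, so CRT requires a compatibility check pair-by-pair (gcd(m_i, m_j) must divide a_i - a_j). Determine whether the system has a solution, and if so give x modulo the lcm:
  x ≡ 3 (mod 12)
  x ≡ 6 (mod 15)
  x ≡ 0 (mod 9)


Moduli 12, 15, 9 are not pairwise coprime, so CRT works modulo lcm(m_i) when all pairwise compatibility conditions hold.
Pairwise compatibility: gcd(m_i, m_j) must divide a_i - a_j for every pair.
Merge one congruence at a time:
  Start: x ≡ 3 (mod 12).
  Combine with x ≡ 6 (mod 15): gcd(12, 15) = 3; 6 - 3 = 3, which IS divisible by 3, so compatible.
    Write x = 3 + 12·t and substitute into x ≡ 6 (mod 15): 12·t ≡ 6 − 3 = 3 (mod 15).
    Divide the congruence (and modulus) by g = 3: 4·t ≡ 1 (mod 5).
    The inverse of 4 mod 5 is 4 (since 4·4 = 16 = 3·5 + 1), so t ≡ 4·1 = 4 ≡ 4 (mod 5).
    Then x = 3 + 12·4 = 51, valid modulo lcm(12, 15) = 60: x ≡ 51 (mod 60).
  Combine with x ≡ 0 (mod 9): gcd(60, 9) = 3; 0 - 51 = -51, which IS divisible by 3, so compatible.
    Write x = 51 + 60·t and substitute into x ≡ 0 (mod 9): 60·t ≡ 0 − 51 = -51 (mod 9).
    Divide the congruence (and modulus) by g = 3: 20·t ≡ -17 (mod 3).
    Reduce coefficients mod 3: 2·t ≡ 1 (mod 3).
    The inverse of 2 mod 3 is 2 (since 2·2 = 4 = 1·3 + 1), so t ≡ 2·1 = 2 ≡ 2 (mod 3).
    Then x = 51 + 60·2 = 171, valid modulo lcm(60, 9) = 180: x ≡ 171 (mod 180).
Verify: 171 mod 12 = 3, 171 mod 15 = 6, 171 mod 9 = 0.

x ≡ 171 (mod 180).


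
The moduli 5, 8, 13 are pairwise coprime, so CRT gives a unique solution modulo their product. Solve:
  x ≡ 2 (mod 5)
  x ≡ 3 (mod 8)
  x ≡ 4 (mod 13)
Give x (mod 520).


Moduli 5, 8, 13 are pairwise coprime; by CRT there is a unique solution modulo M = 5 · 8 · 13 = 520.
Solve pairwise, accumulating the modulus:
  Start with x ≡ 2 (mod 5).
  Combine with x ≡ 3 (mod 8): since gcd(5, 8) = 1, we get a unique residue mod 40.
    Write x = 2 + 5·t and substitute into x ≡ 3 (mod 8): 5·t ≡ 3 − 2 = 1 (mod 8).
    The inverse of 5 mod 8 is 5 (since 5·5 = 25 = 3·8 + 1), so t ≡ 5·1 = 5 ≡ 5 (mod 8).
    Then x = 2 + 5·5 = 27, valid modulo lcm(5, 8) = 40: x ≡ 27 (mod 40).
  Combine with x ≡ 4 (mod 13): since gcd(40, 13) = 1, we get a unique residue mod 520.
    Write x = 27 + 40·t and substitute into x ≡ 4 (mod 13): 40·t ≡ 4 − 27 = -23 (mod 13).
    Reduce coefficients mod 13: 1·t ≡ 3 (mod 13).
    So t ≡ 3 (mod 13).
    Then x = 27 + 40·3 = 147, valid modulo lcm(40, 13) = 520: x ≡ 147 (mod 520).
Verify: 147 mod 5 = 2 ✓, 147 mod 8 = 3 ✓, 147 mod 13 = 4 ✓.

x ≡ 147 (mod 520).


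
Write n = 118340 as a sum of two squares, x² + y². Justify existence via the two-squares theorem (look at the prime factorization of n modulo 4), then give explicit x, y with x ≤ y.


Step 1: Factor n = 118340 = 2^2 · 5 · 61 · 97.
Step 2: Check the mod-4 condition on each prime factor: 2 = 2 (special); 5 ≡ 1 (mod 4), exponent 1; 61 ≡ 1 (mod 4), exponent 1; 97 ≡ 1 (mod 4), exponent 1.
All primes ≡ 3 (mod 4) appear to even exponent (or don't appear), so by the two-squares theorem n IS expressible as a sum of two squares.
Step 3: Build a representation. Group n = k² · m with k = 2 and m = 5 · 61 · 97 = 29585 (a product of primes ≡ 1 (mod 4)); a representation of m scales to one of n via (k·x)² + (k·y)² = k²(x² + y²). Each prime p ≡ 1 (mod 4) is itself a sum of two squares; find a² by testing p − a² for a perfect square:
  5: 5 − 1² = 4 = 2² ⇒ 5 = 1² + 2².
  61: 61 − 1² = 60, 61 − 2² = 57, 61 − 3² = 52, 61 − 4² = 45, 61 − 5² = 36 = 6² ⇒ 61 = 5² + 6².
  97: 97 − 1² = 96, 97 − 2² = 93, 97 − 3² = 88, 97 − 4² = 81 = 9² ⇒ 97 = 4² + 9².
  Combine using the Brahmagupta–Fibonacci identity (a² + b²)(c² + d²) = (ac − bd)² + (ad + bc)² = (ac + bd)² + (ad − bc)²:
  5 · 61 = 305: from (1² + 2²)(5² + 6²), take (1·5 − 2·6, 1·6 + 2·5) = (5 − 12, 6 + 10) = (-7, 16); dropping signs (only squares matter) gives (7, 16); check 7² + 16² = 49 + 256 = 305 ✓.
  305 · 97 = 29585: from (7² + 16²)(4² + 9²), take (7·4 − 16·9, 7·9 + 16·4) = (28 − 144, 63 + 64) = (-116, 127); dropping signs (only squares matter) gives (116, 127); check 116² + 127² = 13456 + 16129 = 29585 ✓.
  Scale by k = 2: (2·116, 2·127) = (232, 254).
Step 4: Order so x ≤ y and verify: 232² + 254² = 53824 + 64516 = 118340 = n. ✓

n = 118340 = 232² + 254² (one valid representation with x ≤ y).


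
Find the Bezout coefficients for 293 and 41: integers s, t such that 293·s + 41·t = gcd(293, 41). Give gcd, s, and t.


Euclidean algorithm on (293, 41) — divide until remainder is 0:
  293 = 7 · 41 + 6
  41 = 6 · 6 + 5
  6 = 1 · 5 + 1
  5 = 5 · 1 + 0
gcd(293, 41) = 1.
Track Bezout coefficients alongside the remainders: start with r₀ = 293 = a·1 + b·0 (s = 1, t = 0) and r₁ = 41 = a·0 + b·1 (s = 0, t = 1); each new remainder r_{k+1} = r_{k-1} − q_k·r_k inherits s_{k+1} = s_{k-1} − q_k·s_k, t_{k+1} = t_{k-1} − q_k·t_k, so r_k = a·s_k + b·t_k at every step:
  q = 7: r = 6, s = 1 − 7·0 = 1, t = 0 − 7·1 = -7  (check: 293·1 + 41·(-7) = 6)
  q = 6: r = 5, s = 0 − 6·1 = -6, t = 1 − 6·(-7) = 43  (check: 293·(-6) + 41·43 = 5)
  q = 1: r = 1, s = 1 − 1·(-6) = 7, t = -7 − 1·43 = -50  (check: 293·7 + 41·(-50) = 1)
The row with r = 1 (the gcd) gives the Bezout coefficients s = 7, t = -50.
Result: 293 · (7) + 41 · (-50) = 1.

gcd(293, 41) = 1; s = 7, t = -50 (check: 293·7 + 41·(-50) = 1).


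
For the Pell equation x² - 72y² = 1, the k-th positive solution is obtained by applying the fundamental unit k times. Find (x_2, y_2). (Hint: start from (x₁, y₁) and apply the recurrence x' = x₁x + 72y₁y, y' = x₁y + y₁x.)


Step 1: Find the fundamental solution (x₁, y₁) of x² - 72y² = 1.
  Expand √72 as a continued fraction. a₀ = ⌊√72⌋ = 8; iterate m_{k+1} = d_k·a_k − m_k, d_{k+1} = (72 − m_{k+1}²)/d_k, a_{k+1} = ⌊(a₀ + m_{k+1})/d_{k+1}⌋ (starting m₀ = 0, d₀ = 1), with convergents p_k = a_k·p_{k-1} + p_{k-2}, q_k = a_k·q_{k-1} + q_{k-2} (p₋₁ = 1, q₋₁ = 0):
  k = 0: a₀ = 8; p₀/q₀ = 8/1; p₀² − 72·q₀² = 64 − 72 = -8.
  k = 1: m = 8, d = 8, a = ⌊(8 + 8)/8⌋ = 2; p/q = (2·8 + 1)/(2·1 + 0) = 17/2; p² − 72·q² = 289 − 288 = 1.
  The first convergent with p² − 72·q² = 1 gives the fundamental solution (x₁, y₁) = (17, 2).
Step 2: Apply the recurrence (x_{n+1}, y_{n+1}) = (x₁x_n + 72y₁y_n, x₁y_n + y₁x_n) repeatedly.
  From (x_1, y_1) = (17, 2): x_2 = 17·17 + 72·2·2 = 577; y_2 = 17·2 + 2·17 = 68.
Step 3: Verify x_2² - 72·y_2² = 332929 - 332928 = 1 (should be 1). ✓

(x_1, y_1) = (17, 2); (x_2, y_2) = (577, 68).


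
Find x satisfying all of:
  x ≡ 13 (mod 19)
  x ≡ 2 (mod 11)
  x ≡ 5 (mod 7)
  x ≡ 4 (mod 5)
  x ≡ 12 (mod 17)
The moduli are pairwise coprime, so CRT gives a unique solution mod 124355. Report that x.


Product of moduli M = 19 · 11 · 7 · 5 · 17 = 124355.
Merge one congruence at a time:
  Start: x ≡ 13 (mod 19).
  Combine with x ≡ 2 (mod 11); new modulus lcm = 209.
    Write x = 13 + 19·t and substitute into x ≡ 2 (mod 11): 19·t ≡ 2 − 13 = -11 (mod 11).
    Reduce coefficients mod 11: 8·t ≡ 0 (mod 11).
    The inverse of 8 mod 11 is 7 (since 8·7 = 56 = 5·11 + 1), so t ≡ 7·0 = 0 ≡ 0 (mod 11).
    Then x = 13 + 19·0 = 13, valid modulo lcm(19, 11) = 209: x ≡ 13 (mod 209).
  Combine with x ≡ 5 (mod 7); new modulus lcm = 1463.
    Write x = 13 + 209·t and substitute into x ≡ 5 (mod 7): 209·t ≡ 5 − 13 = -8 (mod 7).
    Reduce coefficients mod 7: 6·t ≡ 6 (mod 7).
    The inverse of 6 mod 7 is 6 (since 6·6 = 36 = 5·7 + 1), so t ≡ 6·6 = 36 ≡ 1 (mod 7).
    Then x = 13 + 209·1 = 222, valid modulo lcm(209, 7) = 1463: x ≡ 222 (mod 1463).
  Combine with x ≡ 4 (mod 5); new modulus lcm = 7315.
    Write x = 222 + 1463·t and substitute into x ≡ 4 (mod 5): 1463·t ≡ 4 − 222 = -218 (mod 5).
    Reduce coefficients mod 5: 3·t ≡ 2 (mod 5).
    The inverse of 3 mod 5 is 2 (since 3·2 = 6 = 1·5 + 1), so t ≡ 2·2 = 4 ≡ 4 (mod 5).
    Then x = 222 + 1463·4 = 6074, valid modulo lcm(1463, 5) = 7315: x ≡ 6074 (mod 7315).
  Combine with x ≡ 12 (mod 17); new modulus lcm = 124355.
    Write x = 6074 + 7315·t and substitute into x ≡ 12 (mod 17): 7315·t ≡ 12 − 6074 = -6062 (mod 17).
    Reduce coefficients mod 17: 5·t ≡ 7 (mod 17).
    The inverse of 5 mod 17 is 7 (since 5·7 = 35 = 2·17 + 1), so t ≡ 7·7 = 49 ≡ 15 (mod 17).
    Then x = 6074 + 7315·15 = 115799, valid modulo lcm(7315, 17) = 124355: x ≡ 115799 (mod 124355).
Verify against each original: 115799 mod 19 = 13, 115799 mod 11 = 2, 115799 mod 7 = 5, 115799 mod 5 = 4, 115799 mod 17 = 12.

x ≡ 115799 (mod 124355).


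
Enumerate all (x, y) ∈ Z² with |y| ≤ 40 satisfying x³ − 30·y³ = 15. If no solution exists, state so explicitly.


The equation is x³ - 30y³ = 15. For fixed y, x³ = 30·y³ + 15, so a solution requires the RHS to be a perfect cube.
Strategy: iterate y from -40 to 40, compute RHS = 30·y³ + 15, and check whether it is a (positive or negative) perfect cube.
Check small values of y:
  y = 0: RHS = 15 is not a perfect cube.
  y = 1: RHS = 45 is not a perfect cube.
  y = -1: RHS = -15 is not a perfect cube.
  y = 2: RHS = 255 is not a perfect cube.
  y = -2: RHS = -225 is not a perfect cube.
  y = 3: RHS = 825 is not a perfect cube.
  y = -3: RHS = -795 is not a perfect cube.
Continuing the search up to |y| = 40 finds no solutions either.
No (x, y) in the scanned range satisfies the equation.

No integer solutions with |y| ≤ 40.


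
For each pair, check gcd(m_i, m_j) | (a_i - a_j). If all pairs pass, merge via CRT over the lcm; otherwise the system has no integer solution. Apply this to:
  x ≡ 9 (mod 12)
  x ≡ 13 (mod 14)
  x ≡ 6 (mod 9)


Moduli 12, 14, 9 are not pairwise coprime, so CRT works modulo lcm(m_i) when all pairwise compatibility conditions hold.
Pairwise compatibility: gcd(m_i, m_j) must divide a_i - a_j for every pair.
Merge one congruence at a time:
  Start: x ≡ 9 (mod 12).
  Combine with x ≡ 13 (mod 14): gcd(12, 14) = 2; 13 - 9 = 4, which IS divisible by 2, so compatible.
    Write x = 9 + 12·t and substitute into x ≡ 13 (mod 14): 12·t ≡ 13 − 9 = 4 (mod 14).
    Divide the congruence (and modulus) by g = 2: 6·t ≡ 2 (mod 7).
    The inverse of 6 mod 7 is 6 (since 6·6 = 36 = 5·7 + 1), so t ≡ 6·2 = 12 ≡ 5 (mod 7).
    Then x = 9 + 12·5 = 69, valid modulo lcm(12, 14) = 84: x ≡ 69 (mod 84).
  Combine with x ≡ 6 (mod 9): gcd(84, 9) = 3; 6 - 69 = -63, which IS divisible by 3, so compatible.
    Write x = 69 + 84·t and substitute into x ≡ 6 (mod 9): 84·t ≡ 6 − 69 = -63 (mod 9).
    Divide the congruence (and modulus) by g = 3: 28·t ≡ -21 (mod 3).
    Reduce coefficients mod 3: 1·t ≡ 0 (mod 3).
    So t ≡ 0 (mod 3).
    Then x = 69 + 84·0 = 69, valid modulo lcm(84, 9) = 252: x ≡ 69 (mod 252).
Verify: 69 mod 12 = 9, 69 mod 14 = 13, 69 mod 9 = 6.

x ≡ 69 (mod 252).


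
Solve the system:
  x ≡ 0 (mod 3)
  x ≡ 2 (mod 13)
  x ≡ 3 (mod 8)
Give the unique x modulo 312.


Moduli 3, 13, 8 are pairwise coprime; by CRT there is a unique solution modulo M = 3 · 13 · 8 = 312.
Solve pairwise, accumulating the modulus:
  Start with x ≡ 0 (mod 3).
  Combine with x ≡ 2 (mod 13): since gcd(3, 13) = 1, we get a unique residue mod 39.
    Write x = 0 + 3·t and substitute into x ≡ 2 (mod 13): 3·t ≡ 2 − 0 = 2 (mod 13).
    The inverse of 3 mod 13 is 9 (since 3·9 = 27 = 2·13 + 1), so t ≡ 9·2 = 18 ≡ 5 (mod 13).
    Then x = 0 + 3·5 = 15, valid modulo lcm(3, 13) = 39: x ≡ 15 (mod 39).
  Combine with x ≡ 3 (mod 8): since gcd(39, 8) = 1, we get a unique residue mod 312.
    Write x = 15 + 39·t and substitute into x ≡ 3 (mod 8): 39·t ≡ 3 − 15 = -12 (mod 8).
    Reduce coefficients mod 8: 7·t ≡ 4 (mod 8).
    The inverse of 7 mod 8 is 7 (since 7·7 = 49 = 6·8 + 1), so t ≡ 7·4 = 28 ≡ 4 (mod 8).
    Then x = 15 + 39·4 = 171, valid modulo lcm(39, 8) = 312: x ≡ 171 (mod 312).
Verify: 171 mod 3 = 0 ✓, 171 mod 13 = 2 ✓, 171 mod 8 = 3 ✓.

x ≡ 171 (mod 312).


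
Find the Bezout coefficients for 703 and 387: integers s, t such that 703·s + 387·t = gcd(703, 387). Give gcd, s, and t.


Euclidean algorithm on (703, 387) — divide until remainder is 0:
  703 = 1 · 387 + 316
  387 = 1 · 316 + 71
  316 = 4 · 71 + 32
  71 = 2 · 32 + 7
  32 = 4 · 7 + 4
  7 = 1 · 4 + 3
  4 = 1 · 3 + 1
  3 = 3 · 1 + 0
gcd(703, 387) = 1.
Track Bezout coefficients alongside the remainders: start with r₀ = 703 = a·1 + b·0 (s = 1, t = 0) and r₁ = 387 = a·0 + b·1 (s = 0, t = 1); each new remainder r_{k+1} = r_{k-1} − q_k·r_k inherits s_{k+1} = s_{k-1} − q_k·s_k, t_{k+1} = t_{k-1} − q_k·t_k, so r_k = a·s_k + b·t_k at every step:
  q = 1: r = 316, s = 1 − 1·0 = 1, t = 0 − 1·1 = -1  (check: 703·1 + 387·(-1) = 316)
  q = 1: r = 71, s = 0 − 1·1 = -1, t = 1 − 1·(-1) = 2  (check: 703·(-1) + 387·2 = 71)
  q = 4: r = 32, s = 1 − 4·(-1) = 5, t = -1 − 4·2 = -9  (check: 703·5 + 387·(-9) = 32)
  q = 2: r = 7, s = -1 − 2·5 = -11, t = 2 − 2·(-9) = 20  (check: 703·(-11) + 387·20 = 7)
  q = 4: r = 4, s = 5 − 4·(-11) = 49, t = -9 − 4·20 = -89  (check: 703·49 + 387·(-89) = 4)
  q = 1: r = 3, s = -11 − 1·49 = -60, t = 20 − 1·(-89) = 109  (check: 703·(-60) + 387·109 = 3)
  q = 1: r = 1, s = 49 − 1·(-60) = 109, t = -89 − 1·109 = -198  (check: 703·109 + 387·(-198) = 1)
The row with r = 1 (the gcd) gives the Bezout coefficients s = 109, t = -198.
Result: 703 · (109) + 387 · (-198) = 1.

gcd(703, 387) = 1; s = 109, t = -198 (check: 703·109 + 387·(-198) = 1).


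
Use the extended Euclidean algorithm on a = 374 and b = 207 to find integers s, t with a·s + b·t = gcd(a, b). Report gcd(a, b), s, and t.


Euclidean algorithm on (374, 207) — divide until remainder is 0:
  374 = 1 · 207 + 167
  207 = 1 · 167 + 40
  167 = 4 · 40 + 7
  40 = 5 · 7 + 5
  7 = 1 · 5 + 2
  5 = 2 · 2 + 1
  2 = 2 · 1 + 0
gcd(374, 207) = 1.
Track Bezout coefficients alongside the remainders: start with r₀ = 374 = a·1 + b·0 (s = 1, t = 0) and r₁ = 207 = a·0 + b·1 (s = 0, t = 1); each new remainder r_{k+1} = r_{k-1} − q_k·r_k inherits s_{k+1} = s_{k-1} − q_k·s_k, t_{k+1} = t_{k-1} − q_k·t_k, so r_k = a·s_k + b·t_k at every step:
  q = 1: r = 167, s = 1 − 1·0 = 1, t = 0 − 1·1 = -1  (check: 374·1 + 207·(-1) = 167)
  q = 1: r = 40, s = 0 − 1·1 = -1, t = 1 − 1·(-1) = 2  (check: 374·(-1) + 207·2 = 40)
  q = 4: r = 7, s = 1 − 4·(-1) = 5, t = -1 − 4·2 = -9  (check: 374·5 + 207·(-9) = 7)
  q = 5: r = 5, s = -1 − 5·5 = -26, t = 2 − 5·(-9) = 47  (check: 374·(-26) + 207·47 = 5)
  q = 1: r = 2, s = 5 − 1·(-26) = 31, t = -9 − 1·47 = -56  (check: 374·31 + 207·(-56) = 2)
  q = 2: r = 1, s = -26 − 2·31 = -88, t = 47 − 2·(-56) = 159  (check: 374·(-88) + 207·159 = 1)
The row with r = 1 (the gcd) gives the Bezout coefficients s = -88, t = 159.
Result: 374 · (-88) + 207 · (159) = 1.

gcd(374, 207) = 1; s = -88, t = 159 (check: 374·(-88) + 207·159 = 1).


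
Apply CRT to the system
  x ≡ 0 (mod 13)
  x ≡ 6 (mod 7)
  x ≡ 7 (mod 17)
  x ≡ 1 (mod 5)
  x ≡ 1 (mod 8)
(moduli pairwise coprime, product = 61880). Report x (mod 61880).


Product of moduli M = 13 · 7 · 17 · 5 · 8 = 61880.
Merge one congruence at a time:
  Start: x ≡ 0 (mod 13).
  Combine with x ≡ 6 (mod 7); new modulus lcm = 91.
    Write x = 0 + 13·t and substitute into x ≡ 6 (mod 7): 13·t ≡ 6 − 0 = 6 (mod 7).
    Reduce coefficients mod 7: 6·t ≡ 6 (mod 7).
    The inverse of 6 mod 7 is 6 (since 6·6 = 36 = 5·7 + 1), so t ≡ 6·6 = 36 ≡ 1 (mod 7).
    Then x = 0 + 13·1 = 13, valid modulo lcm(13, 7) = 91: x ≡ 13 (mod 91).
  Combine with x ≡ 7 (mod 17); new modulus lcm = 1547.
    Write x = 13 + 91·t and substitute into x ≡ 7 (mod 17): 91·t ≡ 7 − 13 = -6 (mod 17).
    Reduce coefficients mod 17: 6·t ≡ 11 (mod 17).
    The inverse of 6 mod 17 is 3 (since 6·3 = 18 = 1·17 + 1), so t ≡ 3·11 = 33 ≡ 16 (mod 17).
    Then x = 13 + 91·16 = 1469, valid modulo lcm(91, 17) = 1547: x ≡ 1469 (mod 1547).
  Combine with x ≡ 1 (mod 5); new modulus lcm = 7735.
    Write x = 1469 + 1547·t and substitute into x ≡ 1 (mod 5): 1547·t ≡ 1 − 1469 = -1468 (mod 5).
    Reduce coefficients mod 5: 2·t ≡ 2 (mod 5).
    The inverse of 2 mod 5 is 3 (since 2·3 = 6 = 1·5 + 1), so t ≡ 3·2 = 6 ≡ 1 (mod 5).
    Then x = 1469 + 1547·1 = 3016, valid modulo lcm(1547, 5) = 7735: x ≡ 3016 (mod 7735).
  Combine with x ≡ 1 (mod 8); new modulus lcm = 61880.
    Write x = 3016 + 7735·t and substitute into x ≡ 1 (mod 8): 7735·t ≡ 1 − 3016 = -3015 (mod 8).
    Reduce coefficients mod 8: 7·t ≡ 1 (mod 8).
    The inverse of 7 mod 8 is 7 (since 7·7 = 49 = 6·8 + 1), so t ≡ 7·1 = 7 ≡ 7 (mod 8).
    Then x = 3016 + 7735·7 = 57161, valid modulo lcm(7735, 8) = 61880: x ≡ 57161 (mod 61880).
Verify against each original: 57161 mod 13 = 0, 57161 mod 7 = 6, 57161 mod 17 = 7, 57161 mod 5 = 1, 57161 mod 8 = 1.

x ≡ 57161 (mod 61880).


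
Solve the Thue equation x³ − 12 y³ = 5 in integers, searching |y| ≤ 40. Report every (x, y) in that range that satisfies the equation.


The equation is x³ - 12y³ = 5. For fixed y, x³ = 12·y³ + 5, so a solution requires the RHS to be a perfect cube.
Strategy: iterate y from -40 to 40, compute RHS = 12·y³ + 5, and check whether it is a (positive or negative) perfect cube.
Check small values of y:
  y = 0: RHS = 5 is not a perfect cube.
  y = 1: RHS = 17 is not a perfect cube.
  y = -1: RHS = -7 is not a perfect cube.
  y = 2: RHS = 101 is not a perfect cube.
  y = -2: RHS = -91 is not a perfect cube.
  y = 3: RHS = 329 is not a perfect cube.
  y = -3: RHS = -319 is not a perfect cube.
Continuing the search up to |y| = 40 finds no solutions either.
No (x, y) in the scanned range satisfies the equation.

No integer solutions with |y| ≤ 40.


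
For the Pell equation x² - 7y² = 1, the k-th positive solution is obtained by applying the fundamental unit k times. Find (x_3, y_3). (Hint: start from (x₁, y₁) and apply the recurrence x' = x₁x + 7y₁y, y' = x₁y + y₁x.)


Step 1: Find the fundamental solution (x₁, y₁) of x² - 7y² = 1.
  Expand √7 as a continued fraction. a₀ = ⌊√7⌋ = 2; iterate m_{k+1} = d_k·a_k − m_k, d_{k+1} = (7 − m_{k+1}²)/d_k, a_{k+1} = ⌊(a₀ + m_{k+1})/d_{k+1}⌋ (starting m₀ = 0, d₀ = 1), with convergents p_k = a_k·p_{k-1} + p_{k-2}, q_k = a_k·q_{k-1} + q_{k-2} (p₋₁ = 1, q₋₁ = 0):
  k = 0: a₀ = 2; p₀/q₀ = 2/1; p₀² − 7·q₀² = 4 − 7 = -3.
  k = 1: m = 2, d = 3, a = ⌊(2 + 2)/3⌋ = 1; p/q = (1·2 + 1)/(1·1 + 0) = 3/1; p² − 7·q² = 9 − 7 = 2.
  k = 2: m = 1, d = 2, a = ⌊(2 + 1)/2⌋ = 1; p/q = (1·3 + 2)/(1·1 + 1) = 5/2; p² − 7·q² = 25 − 28 = -3.
  k = 3: m = 1, d = 3, a = ⌊(2 + 1)/3⌋ = 1; p/q = (1·5 + 3)/(1·2 + 1) = 8/3; p² − 7·q² = 64 − 63 = 1.
  The first convergent with p² − 7·q² = 1 gives the fundamental solution (x₁, y₁) = (8, 3).
Step 2: Apply the recurrence (x_{n+1}, y_{n+1}) = (x₁x_n + 7y₁y_n, x₁y_n + y₁x_n) repeatedly.
  From (x_1, y_1) = (8, 3): x_2 = 8·8 + 7·3·3 = 127; y_2 = 8·3 + 3·8 = 48.
  From (x_2, y_2) = (127, 48): x_3 = 8·127 + 7·3·48 = 2024; y_3 = 8·48 + 3·127 = 765.
Step 3: Verify x_3² - 7·y_3² = 4096576 - 4096575 = 1 (should be 1). ✓

(x_1, y_1) = (8, 3); (x_3, y_3) = (2024, 765).


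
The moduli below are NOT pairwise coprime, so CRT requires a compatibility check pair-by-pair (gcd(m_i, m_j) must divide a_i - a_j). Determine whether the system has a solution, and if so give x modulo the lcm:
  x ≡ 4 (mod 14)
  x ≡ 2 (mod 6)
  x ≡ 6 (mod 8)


Moduli 14, 6, 8 are not pairwise coprime, so CRT works modulo lcm(m_i) when all pairwise compatibility conditions hold.
Pairwise compatibility: gcd(m_i, m_j) must divide a_i - a_j for every pair.
Merge one congruence at a time:
  Start: x ≡ 4 (mod 14).
  Combine with x ≡ 2 (mod 6): gcd(14, 6) = 2; 2 - 4 = -2, which IS divisible by 2, so compatible.
    Write x = 4 + 14·t and substitute into x ≡ 2 (mod 6): 14·t ≡ 2 − 4 = -2 (mod 6).
    Divide the congruence (and modulus) by g = 2: 7·t ≡ -1 (mod 3).
    Reduce coefficients mod 3: 1·t ≡ 2 (mod 3).
    So t ≡ 2 (mod 3).
    Then x = 4 + 14·2 = 32, valid modulo lcm(14, 6) = 42: x ≡ 32 (mod 42).
  Combine with x ≡ 6 (mod 8): gcd(42, 8) = 2; 6 - 32 = -26, which IS divisible by 2, so compatible.
    Write x = 32 + 42·t and substitute into x ≡ 6 (mod 8): 42·t ≡ 6 − 32 = -26 (mod 8).
    Divide the congruence (and modulus) by g = 2: 21·t ≡ -13 (mod 4).
    Reduce coefficients mod 4: 1·t ≡ 3 (mod 4).
    So t ≡ 3 (mod 4).
    Then x = 32 + 42·3 = 158, valid modulo lcm(42, 8) = 168: x ≡ 158 (mod 168).
Verify: 158 mod 14 = 4, 158 mod 6 = 2, 158 mod 8 = 6.

x ≡ 158 (mod 168).


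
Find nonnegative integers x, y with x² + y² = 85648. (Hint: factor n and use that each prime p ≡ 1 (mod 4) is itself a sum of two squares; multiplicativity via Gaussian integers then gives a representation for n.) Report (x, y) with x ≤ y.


Step 1: Factor n = 85648 = 2^4 · 53 · 101.
Step 2: Check the mod-4 condition on each prime factor: 2 = 2 (special); 53 ≡ 1 (mod 4), exponent 1; 101 ≡ 1 (mod 4), exponent 1.
All primes ≡ 3 (mod 4) appear to even exponent (or don't appear), so by the two-squares theorem n IS expressible as a sum of two squares.
Step 3: Build a representation. Group n = k² · m with k = 4 and m = 53 · 101 = 5353 (a product of primes ≡ 1 (mod 4)); a representation of m scales to one of n via (k·x)² + (k·y)² = k²(x² + y²). Each prime p ≡ 1 (mod 4) is itself a sum of two squares; find a² by testing p − a² for a perfect square:
  53: 53 − 1² = 52, 53 − 2² = 49 = 7² ⇒ 53 = 2² + 7².
  101: 101 − 1² = 100 = 10² ⇒ 101 = 1² + 10².
  Combine using the Brahmagupta–Fibonacci identity (a² + b²)(c² + d²) = (ac − bd)² + (ad + bc)² = (ac + bd)² + (ad − bc)²:
  53 · 101 = 5353: from (2² + 7²)(1² + 10²), take (2·1 − 7·10, 2·10 + 7·1) = (2 − 70, 20 + 7) = (-68, 27); dropping signs (only squares matter) gives (68, 27); check 68² + 27² = 4624 + 729 = 5353 ✓.
  Scale by k = 4: (4·68, 4·27) = (272, 108).
Step 4: Order so x ≤ y and verify: 108² + 272² = 11664 + 73984 = 85648 = n. ✓

n = 85648 = 108² + 272² (one valid representation with x ≤ y).


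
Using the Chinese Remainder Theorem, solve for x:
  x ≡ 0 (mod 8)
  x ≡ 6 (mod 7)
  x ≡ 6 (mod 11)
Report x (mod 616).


Moduli 8, 7, 11 are pairwise coprime; by CRT there is a unique solution modulo M = 8 · 7 · 11 = 616.
Solve pairwise, accumulating the modulus:
  Start with x ≡ 0 (mod 8).
  Combine with x ≡ 6 (mod 7): since gcd(8, 7) = 1, we get a unique residue mod 56.
    Write x = 0 + 8·t and substitute into x ≡ 6 (mod 7): 8·t ≡ 6 − 0 = 6 (mod 7).
    Reduce coefficients mod 7: 1·t ≡ 6 (mod 7).
    So t ≡ 6 (mod 7).
    Then x = 0 + 8·6 = 48, valid modulo lcm(8, 7) = 56: x ≡ 48 (mod 56).
  Combine with x ≡ 6 (mod 11): since gcd(56, 11) = 1, we get a unique residue mod 616.
    Write x = 48 + 56·t and substitute into x ≡ 6 (mod 11): 56·t ≡ 6 − 48 = -42 (mod 11).
    Reduce coefficients mod 11: 1·t ≡ 2 (mod 11).
    So t ≡ 2 (mod 11).
    Then x = 48 + 56·2 = 160, valid modulo lcm(56, 11) = 616: x ≡ 160 (mod 616).
Verify: 160 mod 8 = 0 ✓, 160 mod 7 = 6 ✓, 160 mod 11 = 6 ✓.

x ≡ 160 (mod 616).


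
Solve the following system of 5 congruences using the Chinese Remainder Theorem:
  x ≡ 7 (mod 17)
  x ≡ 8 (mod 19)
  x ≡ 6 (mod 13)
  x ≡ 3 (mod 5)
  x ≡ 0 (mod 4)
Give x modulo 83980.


Product of moduli M = 17 · 19 · 13 · 5 · 4 = 83980.
Merge one congruence at a time:
  Start: x ≡ 7 (mod 17).
  Combine with x ≡ 8 (mod 19); new modulus lcm = 323.
    Write x = 7 + 17·t and substitute into x ≡ 8 (mod 19): 17·t ≡ 8 − 7 = 1 (mod 19).
    The inverse of 17 mod 19 is 9 (since 17·9 = 153 = 8·19 + 1), so t ≡ 9·1 = 9 ≡ 9 (mod 19).
    Then x = 7 + 17·9 = 160, valid modulo lcm(17, 19) = 323: x ≡ 160 (mod 323).
  Combine with x ≡ 6 (mod 13); new modulus lcm = 4199.
    Write x = 160 + 323·t and substitute into x ≡ 6 (mod 13): 323·t ≡ 6 − 160 = -154 (mod 13).
    Reduce coefficients mod 13: 11·t ≡ 2 (mod 13).
    The inverse of 11 mod 13 is 6 (since 11·6 = 66 = 5·13 + 1), so t ≡ 6·2 = 12 ≡ 12 (mod 13).
    Then x = 160 + 323·12 = 4036, valid modulo lcm(323, 13) = 4199: x ≡ 4036 (mod 4199).
  Combine with x ≡ 3 (mod 5); new modulus lcm = 20995.
    Write x = 4036 + 4199·t and substitute into x ≡ 3 (mod 5): 4199·t ≡ 3 − 4036 = -4033 (mod 5).
    Reduce coefficients mod 5: 4·t ≡ 2 (mod 5).
    The inverse of 4 mod 5 is 4 (since 4·4 = 16 = 3·5 + 1), so t ≡ 4·2 = 8 ≡ 3 (mod 5).
    Then x = 4036 + 4199·3 = 16633, valid modulo lcm(4199, 5) = 20995: x ≡ 16633 (mod 20995).
  Combine with x ≡ 0 (mod 4); new modulus lcm = 83980.
    Write x = 16633 + 20995·t and substitute into x ≡ 0 (mod 4): 20995·t ≡ 0 − 16633 = -16633 (mod 4).
    Reduce coefficients mod 4: 3·t ≡ 3 (mod 4).
    The inverse of 3 mod 4 is 3 (since 3·3 = 9 = 2·4 + 1), so t ≡ 3·3 = 9 ≡ 1 (mod 4).
    Then x = 16633 + 20995·1 = 37628, valid modulo lcm(20995, 4) = 83980: x ≡ 37628 (mod 83980).
Verify against each original: 37628 mod 17 = 7, 37628 mod 19 = 8, 37628 mod 13 = 6, 37628 mod 5 = 3, 37628 mod 4 = 0.

x ≡ 37628 (mod 83980).


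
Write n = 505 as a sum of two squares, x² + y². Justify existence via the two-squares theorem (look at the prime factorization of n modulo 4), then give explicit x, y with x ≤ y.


Step 1: Factor n = 505 = 5 · 101.
Step 2: Check the mod-4 condition on each prime factor: 5 ≡ 1 (mod 4), exponent 1; 101 ≡ 1 (mod 4), exponent 1.
All primes ≡ 3 (mod 4) appear to even exponent (or don't appear), so by the two-squares theorem n IS expressible as a sum of two squares.
Step 3: Build a representation. Here n = 5 · 101 is a product of primes ≡ 1 (mod 4). Each prime p ≡ 1 (mod 4) is itself a sum of two squares; find a² by testing p − a² for a perfect square:
  5: 5 − 1² = 4 = 2² ⇒ 5 = 1² + 2².
  101: 101 − 1² = 100 = 10² ⇒ 101 = 1² + 10².
  Combine using the Brahmagupta–Fibonacci identity (a² + b²)(c² + d²) = (ac − bd)² + (ad + bc)² = (ac + bd)² + (ad − bc)²:
  5 · 101 = 505: from (1² + 2²)(1² + 10²), take (1·1 − 2·10, 1·10 + 2·1) = (1 − 20, 10 + 2) = (-19, 12); dropping signs (only squares matter) gives (19, 12); check 19² + 12² = 361 + 144 = 505 ✓.
Step 4: Order so x ≤ y and verify: 12² + 19² = 144 + 361 = 505 = n. ✓

n = 505 = 12² + 19² (one valid representation with x ≤ y).


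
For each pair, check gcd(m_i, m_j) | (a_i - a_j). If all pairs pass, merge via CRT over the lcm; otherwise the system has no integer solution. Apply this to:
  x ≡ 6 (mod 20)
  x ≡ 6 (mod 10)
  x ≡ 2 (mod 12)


Moduli 20, 10, 12 are not pairwise coprime, so CRT works modulo lcm(m_i) when all pairwise compatibility conditions hold.
Pairwise compatibility: gcd(m_i, m_j) must divide a_i - a_j for every pair.
Merge one congruence at a time:
  Start: x ≡ 6 (mod 20).
  Combine with x ≡ 6 (mod 10): gcd(20, 10) = 10; 6 - 6 = 0, which IS divisible by 10, so compatible.
    Write x = 6 + 20·t and substitute into x ≡ 6 (mod 10): 20·t ≡ 6 − 6 = 0 (mod 10).
    Divide the congruence (and modulus) by g = 10: 2·t ≡ 0 (mod 1).
    Modulo 1 every t works; take t = 0.
    Then x = 6 + 20·0 = 6, valid modulo lcm(20, 10) = 20: x ≡ 6 (mod 20).
  Combine with x ≡ 2 (mod 12): gcd(20, 12) = 4; 2 - 6 = -4, which IS divisible by 4, so compatible.
    Write x = 6 + 20·t and substitute into x ≡ 2 (mod 12): 20·t ≡ 2 − 6 = -4 (mod 12).
    Divide the congruence (and modulus) by g = 4: 5·t ≡ -1 (mod 3).
    Reduce coefficients mod 3: 2·t ≡ 2 (mod 3).
    The inverse of 2 mod 3 is 2 (since 2·2 = 4 = 1·3 + 1), so t ≡ 2·2 = 4 ≡ 1 (mod 3).
    Then x = 6 + 20·1 = 26, valid modulo lcm(20, 12) = 60: x ≡ 26 (mod 60).
Verify: 26 mod 20 = 6, 26 mod 10 = 6, 26 mod 12 = 2.

x ≡ 26 (mod 60).


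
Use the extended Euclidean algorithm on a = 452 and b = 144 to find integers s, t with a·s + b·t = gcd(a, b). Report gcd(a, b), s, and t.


Euclidean algorithm on (452, 144) — divide until remainder is 0:
  452 = 3 · 144 + 20
  144 = 7 · 20 + 4
  20 = 5 · 4 + 0
gcd(452, 144) = 4.
Track Bezout coefficients alongside the remainders: start with r₀ = 452 = a·1 + b·0 (s = 1, t = 0) and r₁ = 144 = a·0 + b·1 (s = 0, t = 1); each new remainder r_{k+1} = r_{k-1} − q_k·r_k inherits s_{k+1} = s_{k-1} − q_k·s_k, t_{k+1} = t_{k-1} − q_k·t_k, so r_k = a·s_k + b·t_k at every step:
  q = 3: r = 20, s = 1 − 3·0 = 1, t = 0 − 3·1 = -3  (check: 452·1 + 144·(-3) = 20)
  q = 7: r = 4, s = 0 − 7·1 = -7, t = 1 − 7·(-3) = 22  (check: 452·(-7) + 144·22 = 4)
The row with r = 4 (the gcd) gives the Bezout coefficients s = -7, t = 22.
Result: 452 · (-7) + 144 · (22) = 4.

gcd(452, 144) = 4; s = -7, t = 22 (check: 452·(-7) + 144·22 = 4).


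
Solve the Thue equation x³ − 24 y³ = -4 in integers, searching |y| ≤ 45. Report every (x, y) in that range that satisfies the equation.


The equation is x³ - 24y³ = -4. For fixed y, x³ = 24·y³ − 4, so a solution requires the RHS to be a perfect cube.
Strategy: iterate y from -45 to 45, compute RHS = 24·y³ − 4, and check whether it is a (positive or negative) perfect cube.
Check small values of y:
  y = 0: RHS = -4 is not a perfect cube.
  y = 1: RHS = 20 is not a perfect cube.
  y = -1: RHS = -28 is not a perfect cube.
  y = 2: RHS = 188 is not a perfect cube.
  y = -2: RHS = -196 is not a perfect cube.
  y = 3: RHS = 644 is not a perfect cube.
  y = -3: RHS = -652 is not a perfect cube.
Continuing the search up to |y| = 45 finds no solutions either.
No (x, y) in the scanned range satisfies the equation.

No integer solutions with |y| ≤ 45.


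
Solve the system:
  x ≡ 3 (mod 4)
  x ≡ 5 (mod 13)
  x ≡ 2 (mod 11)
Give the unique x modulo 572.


Moduli 4, 13, 11 are pairwise coprime; by CRT there is a unique solution modulo M = 4 · 13 · 11 = 572.
Solve pairwise, accumulating the modulus:
  Start with x ≡ 3 (mod 4).
  Combine with x ≡ 5 (mod 13): since gcd(4, 13) = 1, we get a unique residue mod 52.
    Write x = 3 + 4·t and substitute into x ≡ 5 (mod 13): 4·t ≡ 5 − 3 = 2 (mod 13).
    The inverse of 4 mod 13 is 10 (since 4·10 = 40 = 3·13 + 1), so t ≡ 10·2 = 20 ≡ 7 (mod 13).
    Then x = 3 + 4·7 = 31, valid modulo lcm(4, 13) = 52: x ≡ 31 (mod 52).
  Combine with x ≡ 2 (mod 11): since gcd(52, 11) = 1, we get a unique residue mod 572.
    Write x = 31 + 52·t and substitute into x ≡ 2 (mod 11): 52·t ≡ 2 − 31 = -29 (mod 11).
    Reduce coefficients mod 11: 8·t ≡ 4 (mod 11).
    The inverse of 8 mod 11 is 7 (since 8·7 = 56 = 5·11 + 1), so t ≡ 7·4 = 28 ≡ 6 (mod 11).
    Then x = 31 + 52·6 = 343, valid modulo lcm(52, 11) = 572: x ≡ 343 (mod 572).
Verify: 343 mod 4 = 3 ✓, 343 mod 13 = 5 ✓, 343 mod 11 = 2 ✓.

x ≡ 343 (mod 572).


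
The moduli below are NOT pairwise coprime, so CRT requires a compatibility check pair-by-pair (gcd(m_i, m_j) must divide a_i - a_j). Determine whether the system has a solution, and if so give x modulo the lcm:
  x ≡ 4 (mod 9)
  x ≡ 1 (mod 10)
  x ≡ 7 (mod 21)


Moduli 9, 10, 21 are not pairwise coprime, so CRT works modulo lcm(m_i) when all pairwise compatibility conditions hold.
Pairwise compatibility: gcd(m_i, m_j) must divide a_i - a_j for every pair.
Merge one congruence at a time:
  Start: x ≡ 4 (mod 9).
  Combine with x ≡ 1 (mod 10): gcd(9, 10) = 1; 1 - 4 = -3, which IS divisible by 1, so compatible.
    Write x = 4 + 9·t and substitute into x ≡ 1 (mod 10): 9·t ≡ 1 − 4 = -3 (mod 10).
    Reduce coefficients mod 10: 9·t ≡ 7 (mod 10).
    The inverse of 9 mod 10 is 9 (since 9·9 = 81 = 8·10 + 1), so t ≡ 9·7 = 63 ≡ 3 (mod 10).
    Then x = 4 + 9·3 = 31, valid modulo lcm(9, 10) = 90: x ≡ 31 (mod 90).
  Combine with x ≡ 7 (mod 21): gcd(90, 21) = 3; 7 - 31 = -24, which IS divisible by 3, so compatible.
    Write x = 31 + 90·t and substitute into x ≡ 7 (mod 21): 90·t ≡ 7 − 31 = -24 (mod 21).
    Divide the congruence (and modulus) by g = 3: 30·t ≡ -8 (mod 7).
    Reduce coefficients mod 7: 2·t ≡ 6 (mod 7).
    The inverse of 2 mod 7 is 4 (since 2·4 = 8 = 1·7 + 1), so t ≡ 4·6 = 24 ≡ 3 (mod 7).
    Then x = 31 + 90·3 = 301, valid modulo lcm(90, 21) = 630: x ≡ 301 (mod 630).
Verify: 301 mod 9 = 4, 301 mod 10 = 1, 301 mod 21 = 7.

x ≡ 301 (mod 630).


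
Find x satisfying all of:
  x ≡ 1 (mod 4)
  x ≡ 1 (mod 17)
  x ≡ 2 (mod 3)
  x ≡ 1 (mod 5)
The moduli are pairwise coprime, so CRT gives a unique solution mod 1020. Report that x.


Product of moduli M = 4 · 17 · 3 · 5 = 1020.
Merge one congruence at a time:
  Start: x ≡ 1 (mod 4).
  Combine with x ≡ 1 (mod 17); new modulus lcm = 68.
    Write x = 1 + 4·t and substitute into x ≡ 1 (mod 17): 4·t ≡ 1 − 1 = 0 (mod 17).
    The inverse of 4 mod 17 is 13 (since 4·13 = 52 = 3·17 + 1), so t ≡ 13·0 = 0 ≡ 0 (mod 17).
    Then x = 1 + 4·0 = 1, valid modulo lcm(4, 17) = 68: x ≡ 1 (mod 68).
  Combine with x ≡ 2 (mod 3); new modulus lcm = 204.
    Write x = 1 + 68·t and substitute into x ≡ 2 (mod 3): 68·t ≡ 2 − 1 = 1 (mod 3).
    Reduce coefficients mod 3: 2·t ≡ 1 (mod 3).
    The inverse of 2 mod 3 is 2 (since 2·2 = 4 = 1·3 + 1), so t ≡ 2·1 = 2 ≡ 2 (mod 3).
    Then x = 1 + 68·2 = 137, valid modulo lcm(68, 3) = 204: x ≡ 137 (mod 204).
  Combine with x ≡ 1 (mod 5); new modulus lcm = 1020.
    Write x = 137 + 204·t and substitute into x ≡ 1 (mod 5): 204·t ≡ 1 − 137 = -136 (mod 5).
    Reduce coefficients mod 5: 4·t ≡ 4 (mod 5).
    The inverse of 4 mod 5 is 4 (since 4·4 = 16 = 3·5 + 1), so t ≡ 4·4 = 16 ≡ 1 (mod 5).
    Then x = 137 + 204·1 = 341, valid modulo lcm(204, 5) = 1020: x ≡ 341 (mod 1020).
Verify against each original: 341 mod 4 = 1, 341 mod 17 = 1, 341 mod 3 = 2, 341 mod 5 = 1.

x ≡ 341 (mod 1020).


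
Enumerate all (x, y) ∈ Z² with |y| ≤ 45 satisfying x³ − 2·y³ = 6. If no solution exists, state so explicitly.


The equation is x³ - 2y³ = 6. For fixed y, x³ = 2·y³ + 6, so a solution requires the RHS to be a perfect cube.
Strategy: iterate y from -45 to 45, compute RHS = 2·y³ + 6, and check whether it is a (positive or negative) perfect cube.
Check small values of y:
  y = 0: RHS = 6 is not a perfect cube.
  y = 1: RHS = 8 = (2)³ ⇒ x = 2 works.
  y = -1: RHS = 4 is not a perfect cube.
  y = 2: RHS = 22 is not a perfect cube.
  y = -2: RHS = -10 is not a perfect cube.
  y = 3: RHS = 60 is not a perfect cube.
  y = -3: RHS = -48 is not a perfect cube.
Continuing the search up to |y| = 45 finds no further solutions beyond those listed.
Collected solutions: (2, 1).

Solutions (with |y| ≤ 45): (2, 1).


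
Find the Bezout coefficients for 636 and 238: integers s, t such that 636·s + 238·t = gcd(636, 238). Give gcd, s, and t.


Euclidean algorithm on (636, 238) — divide until remainder is 0:
  636 = 2 · 238 + 160
  238 = 1 · 160 + 78
  160 = 2 · 78 + 4
  78 = 19 · 4 + 2
  4 = 2 · 2 + 0
gcd(636, 238) = 2.
Track Bezout coefficients alongside the remainders: start with r₀ = 636 = a·1 + b·0 (s = 1, t = 0) and r₁ = 238 = a·0 + b·1 (s = 0, t = 1); each new remainder r_{k+1} = r_{k-1} − q_k·r_k inherits s_{k+1} = s_{k-1} − q_k·s_k, t_{k+1} = t_{k-1} − q_k·t_k, so r_k = a·s_k + b·t_k at every step:
  q = 2: r = 160, s = 1 − 2·0 = 1, t = 0 − 2·1 = -2  (check: 636·1 + 238·(-2) = 160)
  q = 1: r = 78, s = 0 − 1·1 = -1, t = 1 − 1·(-2) = 3  (check: 636·(-1) + 238·3 = 78)
  q = 2: r = 4, s = 1 − 2·(-1) = 3, t = -2 − 2·3 = -8  (check: 636·3 + 238·(-8) = 4)
  q = 19: r = 2, s = -1 − 19·3 = -58, t = 3 − 19·(-8) = 155  (check: 636·(-58) + 238·155 = 2)
The row with r = 2 (the gcd) gives the Bezout coefficients s = -58, t = 155.
Result: 636 · (-58) + 238 · (155) = 2.

gcd(636, 238) = 2; s = -58, t = 155 (check: 636·(-58) + 238·155 = 2).


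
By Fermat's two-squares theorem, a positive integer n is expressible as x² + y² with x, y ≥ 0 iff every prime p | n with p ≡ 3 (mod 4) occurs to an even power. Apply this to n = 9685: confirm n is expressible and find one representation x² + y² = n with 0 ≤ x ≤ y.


Step 1: Factor n = 9685 = 5 · 13 · 149.
Step 2: Check the mod-4 condition on each prime factor: 5 ≡ 1 (mod 4), exponent 1; 13 ≡ 1 (mod 4), exponent 1; 149 ≡ 1 (mod 4), exponent 1.
All primes ≡ 3 (mod 4) appear to even exponent (or don't appear), so by the two-squares theorem n IS expressible as a sum of two squares.
Step 3: Build a representation. Here n = 5 · 13 · 149 is a product of primes ≡ 1 (mod 4). Each prime p ≡ 1 (mod 4) is itself a sum of two squares; find a² by testing p − a² for a perfect square:
  5: 5 − 1² = 4 = 2² ⇒ 5 = 1² + 2².
  13: 13 − 1² = 12, 13 − 2² = 9 = 3² ⇒ 13 = 2² + 3².
  149: 149 − 1² = 148, 149 − 2² = 145, 149 − 3² = 140, 149 − 4² = 133, 149 − 5² = 124, 149 − 6² = 113, 149 − 7² = 100 = 10² ⇒ 149 = 7² + 10².
  Combine using the Brahmagupta–Fibonacci identity (a² + b²)(c² + d²) = (ac − bd)² + (ad + bc)² = (ac + bd)² + (ad − bc)²:
  5 · 13 = 65: from (1² + 2²)(2² + 3²), take (1·2 − 2·3, 1·3 + 2·2) = (2 − 6, 3 + 4) = (-4, 7); dropping signs (only squares matter) gives (4, 7); check 4² + 7² = 16 + 49 = 65 ✓.
  65 · 149 = 9685: from (4² + 7²)(7² + 10²), take (4·7 − 7·10, 4·10 + 7·7) = (28 − 70, 40 + 49) = (-42, 89); dropping signs (only squares matter) gives (42, 89); check 42² + 89² = 1764 + 7921 = 9685 ✓.
Step 4: Order so x ≤ y and verify: 42² + 89² = 1764 + 7921 = 9685 = n. ✓

n = 9685 = 42² + 89² (one valid representation with x ≤ y).
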